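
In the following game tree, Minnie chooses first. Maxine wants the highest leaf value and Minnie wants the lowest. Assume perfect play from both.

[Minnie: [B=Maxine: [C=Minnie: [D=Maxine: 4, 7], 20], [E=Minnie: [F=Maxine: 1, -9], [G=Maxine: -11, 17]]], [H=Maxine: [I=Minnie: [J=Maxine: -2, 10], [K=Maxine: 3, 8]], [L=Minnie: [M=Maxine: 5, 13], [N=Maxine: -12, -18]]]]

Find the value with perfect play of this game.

7

D (Maxine): max(4, 7) = 7
C (Minnie): min(7, 20) = 7
F (Maxine): max(1, -9) = 1
G (Maxine): max(-11, 17) = 17
E (Minnie): min(1, 17) = 1
B (Maxine): max(7, 1) = 7
J (Maxine): max(-2, 10) = 10
K (Maxine): max(3, 8) = 8
I (Minnie): min(10, 8) = 8
M (Maxine): max(5, 13) = 13
N (Maxine): max(-12, -18) = -12
L (Minnie): min(13, -12) = -12
H (Maxine): max(8, -12) = 8
Root (Minnie): min(7, 8) = 7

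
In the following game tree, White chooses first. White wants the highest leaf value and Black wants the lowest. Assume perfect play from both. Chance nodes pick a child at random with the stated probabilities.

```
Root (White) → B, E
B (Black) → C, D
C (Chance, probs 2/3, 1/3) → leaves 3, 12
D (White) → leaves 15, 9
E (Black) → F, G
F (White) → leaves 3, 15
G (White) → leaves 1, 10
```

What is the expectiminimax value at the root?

C (Chance): 2/3·3 + 1/3·12 = 6
D (White): max(15, 9) = 15
B (Black): min(6, 15) = 6
F (White): max(3, 15) = 15
G (White): max(1, 10) = 10
E (Black): min(15, 10) = 10
Root (White): max(6, 10) = 10

10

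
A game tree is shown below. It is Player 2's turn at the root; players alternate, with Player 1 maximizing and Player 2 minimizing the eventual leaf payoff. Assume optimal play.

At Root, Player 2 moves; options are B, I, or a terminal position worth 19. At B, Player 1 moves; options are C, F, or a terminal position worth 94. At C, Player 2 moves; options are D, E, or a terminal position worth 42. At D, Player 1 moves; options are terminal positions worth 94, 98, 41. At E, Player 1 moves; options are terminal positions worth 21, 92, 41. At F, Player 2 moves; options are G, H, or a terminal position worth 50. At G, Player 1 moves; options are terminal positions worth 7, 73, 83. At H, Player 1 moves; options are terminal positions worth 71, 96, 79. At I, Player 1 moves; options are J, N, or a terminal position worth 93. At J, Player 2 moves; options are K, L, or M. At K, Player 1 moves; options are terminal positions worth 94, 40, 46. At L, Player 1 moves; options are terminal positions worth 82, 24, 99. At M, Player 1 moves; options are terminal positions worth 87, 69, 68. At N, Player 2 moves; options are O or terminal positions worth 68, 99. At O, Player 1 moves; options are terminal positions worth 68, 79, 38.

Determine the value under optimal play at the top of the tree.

D (Player 1): max(94, 98, 41) = 98
E (Player 1): max(21, 92, 41) = 92
C (Player 2): min(98, 92, 42) = 42
G (Player 1): max(7, 73, 83) = 83
H (Player 1): max(71, 96, 79) = 96
F (Player 2): min(83, 96, 50) = 50
B (Player 1): max(42, 50, 94) = 94
K (Player 1): max(94, 40, 46) = 94
L (Player 1): max(82, 24, 99) = 99
M (Player 1): max(87, 69, 68) = 87
J (Player 2): min(94, 99, 87) = 87
O (Player 1): max(68, 79, 38) = 79
N (Player 2): min(79, 68, 99) = 68
I (Player 1): max(87, 68, 93) = 93
Root (Player 2): min(94, 93, 19) = 19

19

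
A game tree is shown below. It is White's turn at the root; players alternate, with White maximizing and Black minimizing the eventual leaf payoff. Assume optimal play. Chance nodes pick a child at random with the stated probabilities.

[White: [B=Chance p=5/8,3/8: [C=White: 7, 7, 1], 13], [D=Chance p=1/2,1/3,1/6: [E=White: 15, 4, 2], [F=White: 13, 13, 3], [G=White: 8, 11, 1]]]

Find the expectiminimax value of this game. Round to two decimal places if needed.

C (White): max(7, 7, 1) = 7
B (Chance): 5/8·7 + 3/8·13 = 9.25
E (White): max(15, 4, 2) = 15
F (White): max(13, 13, 3) = 13
G (White): max(8, 11, 1) = 11
D (Chance): 1/2·15 + 1/3·13 + 1/6·11 = 13.67
Root (White): max(9.25, 13.67) = 13.67

13.67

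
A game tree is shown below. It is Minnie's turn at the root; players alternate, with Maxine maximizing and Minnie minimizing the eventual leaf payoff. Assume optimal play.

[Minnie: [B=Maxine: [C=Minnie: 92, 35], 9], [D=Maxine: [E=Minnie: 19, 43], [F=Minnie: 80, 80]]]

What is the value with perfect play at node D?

E: min(19, 43) = 19
F: min(80, 80) = 80
D: max(19, 80) = 80

80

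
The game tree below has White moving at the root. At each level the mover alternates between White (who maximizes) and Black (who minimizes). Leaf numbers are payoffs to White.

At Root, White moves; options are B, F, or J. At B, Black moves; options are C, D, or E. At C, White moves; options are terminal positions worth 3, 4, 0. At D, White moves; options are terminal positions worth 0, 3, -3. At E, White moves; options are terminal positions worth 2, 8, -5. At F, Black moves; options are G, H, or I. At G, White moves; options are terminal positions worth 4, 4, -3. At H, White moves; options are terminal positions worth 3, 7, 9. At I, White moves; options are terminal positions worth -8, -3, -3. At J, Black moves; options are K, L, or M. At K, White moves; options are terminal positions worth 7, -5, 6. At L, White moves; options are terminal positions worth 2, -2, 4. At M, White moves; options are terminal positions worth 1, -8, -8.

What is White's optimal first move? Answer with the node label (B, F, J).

B

C (White): max(3, 4, 0) = 4
D (White): max(0, 3, -3) = 3
E (White): max(2, 8, -5) = 8
B (Black): min(4, 3, 8) = 3
G (White): max(4, 4, -3) = 4
H (White): max(3, 7, 9) = 9
I (White): max(-8, -3, -3) = -3
F (Black): min(4, 9, -3) = -3
K (White): max(7, -5, 6) = 7
L (White): max(2, -2, 4) = 4
M (White): max(1, -8, -8) = 1
J (Black): min(7, 4, 1) = 1
Root (White): max(3, -3, 1) = 3
White picks the child with the highest value: B (value 3).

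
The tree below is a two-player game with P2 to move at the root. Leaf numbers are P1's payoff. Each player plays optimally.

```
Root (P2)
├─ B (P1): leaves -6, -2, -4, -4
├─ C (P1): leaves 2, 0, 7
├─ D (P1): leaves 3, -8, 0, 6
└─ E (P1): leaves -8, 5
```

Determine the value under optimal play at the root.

-2

B (P1): max(-6, -2, -4, -4) = -2
C (P1): max(2, 0, 7) = 7
D (P1): max(3, -8, 0, 6) = 6
E (P1): max(-8, 5) = 5
Root (P2): min(-2, 7, 6, 5) = -2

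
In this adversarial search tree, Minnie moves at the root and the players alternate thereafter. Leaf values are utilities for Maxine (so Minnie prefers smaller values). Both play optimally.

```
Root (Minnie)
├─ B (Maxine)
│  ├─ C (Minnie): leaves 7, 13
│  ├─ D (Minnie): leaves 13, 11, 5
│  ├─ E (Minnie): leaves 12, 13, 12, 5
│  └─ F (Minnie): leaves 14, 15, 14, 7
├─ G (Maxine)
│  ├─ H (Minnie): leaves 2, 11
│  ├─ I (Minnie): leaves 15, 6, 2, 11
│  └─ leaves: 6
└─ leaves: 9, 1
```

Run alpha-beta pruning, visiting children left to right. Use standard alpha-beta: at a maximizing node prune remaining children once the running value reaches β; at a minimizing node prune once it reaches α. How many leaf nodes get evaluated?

21

C [α=-∞,β=+∞]: v=7
D [α=7,β=+∞]: v=5
E [α=7,β=+∞]: v=5
F [α=7,β=+∞]: v=7
B [α=-∞,β=+∞]: v=7
H [α=-∞,β=7]: v=2
I [α=2,β=7]: v=2 after child 3 ≤ α → α-cutoff, skip 1
G [α=-∞,β=7]: v=6
Root [α=-∞,β=+∞]: v=1
Leaves evaluated: 21 of 22.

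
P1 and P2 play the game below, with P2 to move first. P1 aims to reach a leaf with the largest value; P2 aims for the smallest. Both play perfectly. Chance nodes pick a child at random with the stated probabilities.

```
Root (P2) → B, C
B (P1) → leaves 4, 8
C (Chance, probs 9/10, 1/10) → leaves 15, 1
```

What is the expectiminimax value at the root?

8

B (P1): max(4, 8) = 8
C (Chance): 9/10·15 + 1/10·1 = 13.6
Root (P2): min(8, 13.6) = 8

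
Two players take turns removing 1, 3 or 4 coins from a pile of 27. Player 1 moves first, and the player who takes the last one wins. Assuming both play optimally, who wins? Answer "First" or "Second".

First

Mark each pile size as W (mover wins) or L (mover loses):
i:   0  1  2  3  4  5  6  7  8  9 10 11 12 13 14 15 16 17 18 19 20 21 22 23 24 25 26 27
     L  W  L  W  W  W  W  L  W  L  W  W  W  W  L  W  L  W  W  W  W  L  W  L  W  W  W  W
Position 27 is W, so the first player wins.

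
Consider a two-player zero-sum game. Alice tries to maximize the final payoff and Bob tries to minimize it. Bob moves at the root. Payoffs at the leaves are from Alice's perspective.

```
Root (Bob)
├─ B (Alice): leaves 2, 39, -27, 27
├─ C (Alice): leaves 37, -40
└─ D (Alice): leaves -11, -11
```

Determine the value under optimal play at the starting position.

B (Alice): max(2, 39, -27, 27) = 39
C (Alice): max(37, -40) = 37
D (Alice): max(-11, -11) = -11
Root (Bob): min(39, 37, -11) = -11

-11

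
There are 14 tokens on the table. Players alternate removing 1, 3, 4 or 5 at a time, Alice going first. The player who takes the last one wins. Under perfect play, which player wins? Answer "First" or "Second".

First

Mark each pile size as W (mover wins) or L (mover loses):
i:   0  1  2  3  4  5  6  7  8  9 10 11 12 13 14
     L  W  L  W  W  W  W  W  L  W  L  W  W  W  W
Position 14 is W, so the first player wins.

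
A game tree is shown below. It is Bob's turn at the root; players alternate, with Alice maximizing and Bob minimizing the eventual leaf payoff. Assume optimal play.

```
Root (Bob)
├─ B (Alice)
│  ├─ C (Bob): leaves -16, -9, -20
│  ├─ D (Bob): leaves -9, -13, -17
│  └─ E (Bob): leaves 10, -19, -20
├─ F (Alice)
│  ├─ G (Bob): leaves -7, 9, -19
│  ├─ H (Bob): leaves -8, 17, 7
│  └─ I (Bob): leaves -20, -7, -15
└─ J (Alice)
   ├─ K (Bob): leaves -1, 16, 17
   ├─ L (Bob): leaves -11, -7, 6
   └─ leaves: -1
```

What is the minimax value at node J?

-1

K: min(-1, 16, 17) = -1
L: min(-11, -7, 6) = -11
J: max(-1, -11, -1) = -1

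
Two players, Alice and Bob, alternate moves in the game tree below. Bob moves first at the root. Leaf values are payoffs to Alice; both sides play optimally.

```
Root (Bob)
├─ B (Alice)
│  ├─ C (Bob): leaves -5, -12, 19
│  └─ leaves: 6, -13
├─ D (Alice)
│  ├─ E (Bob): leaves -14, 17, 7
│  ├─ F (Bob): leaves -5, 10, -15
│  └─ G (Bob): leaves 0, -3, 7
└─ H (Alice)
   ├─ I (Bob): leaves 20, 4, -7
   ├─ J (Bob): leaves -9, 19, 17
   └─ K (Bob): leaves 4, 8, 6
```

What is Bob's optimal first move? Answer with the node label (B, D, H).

C (Bob): min(-5, -12, 19) = -12
B (Alice): max(-12, 6, -13) = 6
E (Bob): min(-14, 17, 7) = -14
F (Bob): min(-5, 10, -15) = -15
G (Bob): min(0, -3, 7) = -3
D (Alice): max(-14, -15, -3) = -3
I (Bob): min(20, 4, -7) = -7
J (Bob): min(-9, 19, 17) = -9
K (Bob): min(4, 8, 6) = 4
H (Alice): max(-7, -9, 4) = 4
Root (Bob): min(6, -3, 4) = -3
Bob picks the child with the lowest value: D (value -3).

D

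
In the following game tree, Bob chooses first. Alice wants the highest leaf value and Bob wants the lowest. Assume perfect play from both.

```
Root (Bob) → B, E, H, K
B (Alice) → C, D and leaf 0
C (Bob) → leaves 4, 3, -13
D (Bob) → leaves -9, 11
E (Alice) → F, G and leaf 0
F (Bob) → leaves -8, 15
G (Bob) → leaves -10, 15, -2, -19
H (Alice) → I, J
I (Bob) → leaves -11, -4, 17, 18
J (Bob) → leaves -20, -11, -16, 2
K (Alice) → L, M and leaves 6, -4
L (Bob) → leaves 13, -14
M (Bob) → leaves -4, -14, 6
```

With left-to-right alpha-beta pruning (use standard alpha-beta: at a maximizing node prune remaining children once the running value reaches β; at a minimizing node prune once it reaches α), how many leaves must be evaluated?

C [α=-∞,β=+∞]: v=-13
D [α=-13,β=+∞]: v=-9
B [α=-∞,β=+∞]: v=0
F [α=-∞,β=0]: v=-8
G [α=-8,β=0]: v=-10 after child 1 ≤ α → α-cutoff, skip 3
E [α=-∞,β=0]: v=0
I [α=-∞,β=0]: v=-11
J [α=-11,β=0]: v=-20 after child 1 ≤ α → α-cutoff, skip 3
H [α=-∞,β=0]: v=-11
L [α=-∞,β=-11]: v=-14
M [α=-14,β=-11]: v=-14 after child 2 ≤ α → α-cutoff, skip 1
K [α=-∞,β=-11]: v=6 after child 3 ≥ β → β-cutoff, skip 1
Root [α=-∞,β=+∞]: v=-11
Leaves evaluated: 20 of 28.

20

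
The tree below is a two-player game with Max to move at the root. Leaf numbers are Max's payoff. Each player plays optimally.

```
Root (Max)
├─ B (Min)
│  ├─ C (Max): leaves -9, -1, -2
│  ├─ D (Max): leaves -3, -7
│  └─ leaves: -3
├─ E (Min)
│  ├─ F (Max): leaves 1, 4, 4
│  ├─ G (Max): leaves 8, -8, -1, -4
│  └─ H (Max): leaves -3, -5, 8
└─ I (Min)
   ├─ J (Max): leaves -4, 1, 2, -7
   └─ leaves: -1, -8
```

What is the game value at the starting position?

C (Max): max(-9, -1, -2) = -1
D (Max): max(-3, -7) = -3
B (Min): min(-1, -3, -3) = -3
F (Max): max(1, 4, 4) = 4
G (Max): max(8, -8, -1, -4) = 8
H (Max): max(-3, -5, 8) = 8
E (Min): min(4, 8, 8) = 4
J (Max): max(-4, 1, 2, -7) = 2
I (Min): min(2, -1, -8) = -8
Root (Max): max(-3, 4, -8) = 4

4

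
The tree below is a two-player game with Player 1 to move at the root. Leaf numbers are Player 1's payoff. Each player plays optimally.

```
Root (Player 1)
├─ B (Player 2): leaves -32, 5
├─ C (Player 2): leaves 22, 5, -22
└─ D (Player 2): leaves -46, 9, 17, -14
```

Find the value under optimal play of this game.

B (Player 2): min(-32, 5) = -32
C (Player 2): min(22, 5, -22) = -22
D (Player 2): min(-46, 9, 17, -14) = -46
Root (Player 1): max(-32, -22, -46) = -22

-22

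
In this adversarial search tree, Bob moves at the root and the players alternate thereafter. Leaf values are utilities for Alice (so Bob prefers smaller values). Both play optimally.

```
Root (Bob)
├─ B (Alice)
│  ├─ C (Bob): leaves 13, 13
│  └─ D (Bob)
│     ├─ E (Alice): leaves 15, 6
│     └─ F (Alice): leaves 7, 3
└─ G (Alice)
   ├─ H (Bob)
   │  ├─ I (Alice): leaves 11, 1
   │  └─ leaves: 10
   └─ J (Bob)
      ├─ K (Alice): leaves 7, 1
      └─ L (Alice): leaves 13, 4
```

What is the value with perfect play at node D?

7

E: max(15, 6) = 15
F: max(7, 3) = 7
D: min(15, 7) = 7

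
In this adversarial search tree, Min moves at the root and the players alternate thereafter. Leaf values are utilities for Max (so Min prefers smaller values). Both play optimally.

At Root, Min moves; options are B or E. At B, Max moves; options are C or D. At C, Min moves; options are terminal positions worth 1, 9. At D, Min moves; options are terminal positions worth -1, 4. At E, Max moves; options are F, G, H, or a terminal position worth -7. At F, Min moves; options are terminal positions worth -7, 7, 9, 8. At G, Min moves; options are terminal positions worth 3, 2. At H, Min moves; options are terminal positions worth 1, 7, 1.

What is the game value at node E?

2

F: min(-7, 7, 9, 8) = -7
G: min(3, 2) = 2
H: min(1, 7, 1) = 1
E: max(-7, 2, 1, -7) = 2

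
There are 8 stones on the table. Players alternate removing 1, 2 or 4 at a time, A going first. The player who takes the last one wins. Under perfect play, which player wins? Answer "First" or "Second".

i:   0  1  2  3  4  5  6  7  8
     L  W  W  L  W  W  L  W  W
Position 8 is W, so the first player wins.

First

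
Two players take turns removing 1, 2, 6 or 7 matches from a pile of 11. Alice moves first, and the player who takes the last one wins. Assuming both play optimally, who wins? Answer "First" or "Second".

Compute winning (W) and losing (L) positions by backward induction:
i:   0  1  2  3  4  5  6  7  8  9 10 11
     L  W  W  L  W  W  W  W  L  W  W  L
Position 11 is L, so the second player wins.

Second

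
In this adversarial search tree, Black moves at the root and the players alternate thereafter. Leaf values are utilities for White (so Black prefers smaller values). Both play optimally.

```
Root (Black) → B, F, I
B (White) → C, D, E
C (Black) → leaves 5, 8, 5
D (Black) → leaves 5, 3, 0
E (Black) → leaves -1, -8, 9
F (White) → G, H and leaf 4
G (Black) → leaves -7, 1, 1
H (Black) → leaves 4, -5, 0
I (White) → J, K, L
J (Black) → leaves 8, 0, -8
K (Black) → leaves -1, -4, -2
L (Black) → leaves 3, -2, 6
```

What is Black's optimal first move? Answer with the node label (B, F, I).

C (Black): min(5, 8, 5) = 5
D (Black): min(5, 3, 0) = 0
E (Black): min(-1, -8, 9) = -8
B (White): max(5, 0, -8) = 5
G (Black): min(-7, 1, 1) = -7
H (Black): min(4, -5, 0) = -5
F (White): max(-7, -5, 4) = 4
J (Black): min(8, 0, -8) = -8
K (Black): min(-1, -4, -2) = -4
L (Black): min(3, -2, 6) = -2
I (White): max(-8, -4, -2) = -2
Root (Black): min(5, 4, -2) = -2
Black picks the child with the lowest value: I (value -2).

I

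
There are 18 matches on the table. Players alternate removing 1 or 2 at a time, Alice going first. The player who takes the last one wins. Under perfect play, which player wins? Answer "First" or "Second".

Compute winning (W) and losing (L) positions by backward induction:
i:   0  1  2  3  4  5  6  7  8  9 10 11 12 13 14 15 16 17 18
     L  W  W  L  W  W  L  W  W  L  W  W  L  W  W  L  W  W  L
Position 18 is L, so the second player wins.

Second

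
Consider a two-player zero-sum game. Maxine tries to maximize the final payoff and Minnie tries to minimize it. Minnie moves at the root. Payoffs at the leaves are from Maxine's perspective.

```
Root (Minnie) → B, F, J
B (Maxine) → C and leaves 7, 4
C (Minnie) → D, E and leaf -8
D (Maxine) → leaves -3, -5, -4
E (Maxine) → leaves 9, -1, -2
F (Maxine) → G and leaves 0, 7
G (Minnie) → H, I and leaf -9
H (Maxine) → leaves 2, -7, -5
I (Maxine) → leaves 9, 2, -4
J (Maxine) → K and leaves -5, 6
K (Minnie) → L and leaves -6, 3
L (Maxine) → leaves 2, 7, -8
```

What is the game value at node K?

-6

L: max(2, 7, -8) = 7
K: min(7, -6, 3) = -6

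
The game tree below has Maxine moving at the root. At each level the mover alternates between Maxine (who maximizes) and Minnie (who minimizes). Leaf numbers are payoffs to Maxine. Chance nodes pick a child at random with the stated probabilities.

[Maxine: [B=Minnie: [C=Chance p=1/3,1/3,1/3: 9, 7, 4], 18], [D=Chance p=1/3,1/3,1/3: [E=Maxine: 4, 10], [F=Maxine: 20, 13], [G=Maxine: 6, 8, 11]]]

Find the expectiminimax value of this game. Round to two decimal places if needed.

13.67

C (Chance): 1/3·9 + 1/3·7 + 1/3·4 = 6.67
B (Minnie): min(6.67, 18) = 6.67
E (Maxine): max(4, 10) = 10
F (Maxine): max(20, 13) = 20
G (Maxine): max(6, 8, 11) = 11
D (Chance): 1/3·10 + 1/3·20 + 1/3·11 = 13.67
Root (Maxine): max(6.67, 13.67) = 13.67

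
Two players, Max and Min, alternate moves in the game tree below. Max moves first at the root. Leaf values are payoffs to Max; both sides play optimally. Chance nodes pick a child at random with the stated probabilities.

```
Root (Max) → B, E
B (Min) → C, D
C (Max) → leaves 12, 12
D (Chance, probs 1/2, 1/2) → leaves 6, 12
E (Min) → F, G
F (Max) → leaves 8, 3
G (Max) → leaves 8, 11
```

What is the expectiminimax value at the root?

9

C (Max): max(12, 12) = 12
D (Chance): 1/2·6 + 1/2·12 = 9
B (Min): min(12, 9) = 9
F (Max): max(8, 3) = 8
G (Max): max(8, 11) = 11
E (Min): min(8, 11) = 8
Root (Max): max(9, 8) = 9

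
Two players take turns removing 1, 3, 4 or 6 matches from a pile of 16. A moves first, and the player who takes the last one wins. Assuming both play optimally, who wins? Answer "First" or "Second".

W/L table (W = player to move can force a win):
i:   0  1  2  3  4  5  6  7  8  9 10 11 12 13 14 15 16
     L  W  L  W  W  W  W  L  W  L  W  W  W  W  L  W  L
Position 16 is L, so the second player wins.

Second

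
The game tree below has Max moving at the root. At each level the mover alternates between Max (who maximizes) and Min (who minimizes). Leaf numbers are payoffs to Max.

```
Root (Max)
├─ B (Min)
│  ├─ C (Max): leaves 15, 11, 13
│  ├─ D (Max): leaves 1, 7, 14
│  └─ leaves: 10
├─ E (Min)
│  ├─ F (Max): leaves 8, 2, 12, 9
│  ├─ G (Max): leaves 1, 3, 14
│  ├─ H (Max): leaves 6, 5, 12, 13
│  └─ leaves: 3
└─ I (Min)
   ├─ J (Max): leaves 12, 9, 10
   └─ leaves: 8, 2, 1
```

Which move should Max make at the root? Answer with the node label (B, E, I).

C (Max): max(15, 11, 13) = 15
D (Max): max(1, 7, 14) = 14
B (Min): min(15, 14, 10) = 10
F (Max): max(8, 2, 12, 9) = 12
G (Max): max(1, 3, 14) = 14
H (Max): max(6, 5, 12, 13) = 13
E (Min): min(12, 14, 13, 3) = 3
J (Max): max(12, 9, 10) = 12
I (Min): min(12, 8, 2, 1) = 1
Root (Max): max(10, 3, 1) = 10
Max picks the child with the highest value: B (value 10).

B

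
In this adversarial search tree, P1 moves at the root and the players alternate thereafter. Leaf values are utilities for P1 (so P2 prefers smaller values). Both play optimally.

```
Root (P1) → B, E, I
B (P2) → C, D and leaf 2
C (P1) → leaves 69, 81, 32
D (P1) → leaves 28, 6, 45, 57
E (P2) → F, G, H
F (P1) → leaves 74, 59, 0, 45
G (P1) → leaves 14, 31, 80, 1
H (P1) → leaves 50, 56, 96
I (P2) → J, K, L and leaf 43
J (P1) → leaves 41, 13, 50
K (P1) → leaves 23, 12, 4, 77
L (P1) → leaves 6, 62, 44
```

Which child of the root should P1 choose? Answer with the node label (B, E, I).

C (P1): max(69, 81, 32) = 81
D (P1): max(28, 6, 45, 57) = 57
B (P2): min(81, 57, 2) = 2
F (P1): max(74, 59, 0, 45) = 74
G (P1): max(14, 31, 80, 1) = 80
H (P1): max(50, 56, 96) = 96
E (P2): min(74, 80, 96) = 74
J (P1): max(41, 13, 50) = 50
K (P1): max(23, 12, 4, 77) = 77
L (P1): max(6, 62, 44) = 62
I (P2): min(50, 77, 62, 43) = 43
Root (P1): max(2, 74, 43) = 74
P1 picks the child with the highest value: E (value 74).

E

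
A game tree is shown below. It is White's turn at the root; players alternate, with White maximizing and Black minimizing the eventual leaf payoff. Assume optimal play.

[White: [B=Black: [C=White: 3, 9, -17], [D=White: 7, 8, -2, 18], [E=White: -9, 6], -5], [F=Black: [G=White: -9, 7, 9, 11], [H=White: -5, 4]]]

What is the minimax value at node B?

C: max(3, 9, -17) = 9
D: max(7, 8, -2, 18) = 18
E: max(-9, 6) = 6
B: min(9, 18, 6, -5) = -5

-5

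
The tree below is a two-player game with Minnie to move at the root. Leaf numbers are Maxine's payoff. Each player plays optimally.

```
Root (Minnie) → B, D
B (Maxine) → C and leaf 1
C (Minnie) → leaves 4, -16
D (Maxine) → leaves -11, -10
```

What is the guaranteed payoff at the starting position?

C (Minnie): min(4, -16) = -16
B (Maxine): max(-16, 1) = 1
D (Maxine): max(-11, -10) = -10
Root (Minnie): min(1, -10) = -10

-10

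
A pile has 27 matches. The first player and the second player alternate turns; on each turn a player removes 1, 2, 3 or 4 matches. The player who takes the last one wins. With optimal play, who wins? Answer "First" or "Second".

Positions where the player to move wins (W) vs loses (L):
i:   0  1  2  3  4  5  6  7  8  9 10 11 12 13 14 15 16 17 18 19 20 21 22 23 24 25 26 27
     L  W  W  W  W  L  W  W  W  W  L  W  W  W  W  L  W  W  W  W  L  W  W  W  W  L  W  W
Position 27 is W, so the first player wins.

First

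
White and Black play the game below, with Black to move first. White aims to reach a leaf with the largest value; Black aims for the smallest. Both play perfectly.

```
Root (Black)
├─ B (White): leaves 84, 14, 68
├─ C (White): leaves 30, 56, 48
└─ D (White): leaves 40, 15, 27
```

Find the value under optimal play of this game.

40

B (White): max(84, 14, 68) = 84
C (White): max(30, 56, 48) = 56
D (White): max(40, 15, 27) = 40
Root (Black): min(84, 56, 40) = 40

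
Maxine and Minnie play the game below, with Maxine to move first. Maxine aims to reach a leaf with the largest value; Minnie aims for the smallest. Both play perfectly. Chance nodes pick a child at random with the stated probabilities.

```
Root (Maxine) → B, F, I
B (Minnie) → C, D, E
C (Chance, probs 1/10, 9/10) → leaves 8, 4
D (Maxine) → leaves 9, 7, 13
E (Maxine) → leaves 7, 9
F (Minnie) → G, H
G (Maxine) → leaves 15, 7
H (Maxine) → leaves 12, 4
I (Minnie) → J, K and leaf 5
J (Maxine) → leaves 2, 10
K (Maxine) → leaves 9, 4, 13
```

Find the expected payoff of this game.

C (Chance): 1/10·8 + 9/10·4 = 4.4
D (Maxine): max(9, 7, 13) = 13
E (Maxine): max(7, 9) = 9
B (Minnie): min(4.4, 13, 9) = 4.4
G (Maxine): max(15, 7) = 15
H (Maxine): max(12, 4) = 12
F (Minnie): min(15, 12) = 12
J (Maxine): max(2, 10) = 10
K (Maxine): max(9, 4, 13) = 13
I (Minnie): min(10, 13, 5) = 5
Root (Maxine): max(4.4, 12, 5) = 12

12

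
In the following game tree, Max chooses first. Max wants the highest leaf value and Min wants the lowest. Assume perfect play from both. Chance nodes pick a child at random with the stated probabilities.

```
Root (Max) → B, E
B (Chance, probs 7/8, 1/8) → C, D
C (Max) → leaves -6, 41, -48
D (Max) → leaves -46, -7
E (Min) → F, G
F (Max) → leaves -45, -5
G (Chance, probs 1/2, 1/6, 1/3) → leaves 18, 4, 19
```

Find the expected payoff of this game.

35

C (Max): max(-6, 41, -48) = 41
D (Max): max(-46, -7) = -7
B (Chance): 7/8·41 + 1/8·-7 = 35
F (Max): max(-45, -5) = -5
G (Chance): 1/2·18 + 1/6·4 + 1/3·19 = 16
E (Min): min(-5, 16) = -5
Root (Max): max(35, -5) = 35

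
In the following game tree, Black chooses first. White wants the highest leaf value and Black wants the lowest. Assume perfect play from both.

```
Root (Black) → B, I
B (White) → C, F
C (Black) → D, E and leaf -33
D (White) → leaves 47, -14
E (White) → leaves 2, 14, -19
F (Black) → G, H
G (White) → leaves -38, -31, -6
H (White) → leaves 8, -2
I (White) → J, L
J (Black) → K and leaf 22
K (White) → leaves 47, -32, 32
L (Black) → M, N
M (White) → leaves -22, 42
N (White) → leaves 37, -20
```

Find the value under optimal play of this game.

D (White): max(47, -14) = 47
E (White): max(2, 14, -19) = 14
C (Black): min(47, 14, -33) = -33
G (White): max(-38, -31, -6) = -6
H (White): max(8, -2) = 8
F (Black): min(-6, 8) = -6
B (White): max(-33, -6) = -6
K (White): max(47, -32, 32) = 47
J (Black): min(47, 22) = 22
M (White): max(-22, 42) = 42
N (White): max(37, -20) = 37
L (Black): min(42, 37) = 37
I (White): max(22, 37) = 37
Root (Black): min(-6, 37) = -6

-6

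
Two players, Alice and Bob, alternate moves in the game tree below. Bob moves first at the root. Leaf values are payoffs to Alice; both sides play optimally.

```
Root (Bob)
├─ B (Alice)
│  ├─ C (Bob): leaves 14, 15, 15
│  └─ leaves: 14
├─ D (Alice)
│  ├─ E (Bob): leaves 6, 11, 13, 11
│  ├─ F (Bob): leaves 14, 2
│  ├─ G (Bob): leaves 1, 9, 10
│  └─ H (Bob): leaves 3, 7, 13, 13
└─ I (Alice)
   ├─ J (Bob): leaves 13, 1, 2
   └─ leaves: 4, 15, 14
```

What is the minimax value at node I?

15

J: min(13, 1, 2) = 1
I: max(1, 4, 15, 14) = 15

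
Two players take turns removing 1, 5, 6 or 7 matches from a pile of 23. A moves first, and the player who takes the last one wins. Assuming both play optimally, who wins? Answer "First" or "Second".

W/L table (W = player to move can force a win):
i:   0  1  2  3  4  5  6  7  8  9 10 11 12 13 14 15 16 17 18 19 20 21 22 23
     L  W  L  W  L  W  W  W  W  W  W  W  L  W  L  W  L  W  W  W  W  W  W  W
Position 23 is W, so the first player wins.

First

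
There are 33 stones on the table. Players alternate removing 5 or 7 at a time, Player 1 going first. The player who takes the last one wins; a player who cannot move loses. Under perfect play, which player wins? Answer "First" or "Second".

Compute winning (W) and losing (L) positions by backward induction:
i:   0  1  2  3  4  5  6  7  8  9 10 11 12 13 14 15 16 17 18 19 20 21 22 23 24 25 26 27 28 29 30 31 32 33
     L  L  L  L  L  W  W  W  W  W  W  W  L  L  L  L  L  W  W  W  W  W  W  W  L  L  L  L  L  W  W  W  W  W
Position 33 is W, so the first player wins.

First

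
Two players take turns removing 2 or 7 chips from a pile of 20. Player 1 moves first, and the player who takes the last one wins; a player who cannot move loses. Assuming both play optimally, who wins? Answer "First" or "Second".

First

W/L table (W = player to move can force a win):
i:   0  1  2  3  4  5  6  7  8  9 10 11 12 13 14 15 16 17 18 19 20
     L  L  W  W  L  L  W  W  W  L  L  W  W  L  L  W  W  W  L  L  W
Position 20 is W, so the first player wins.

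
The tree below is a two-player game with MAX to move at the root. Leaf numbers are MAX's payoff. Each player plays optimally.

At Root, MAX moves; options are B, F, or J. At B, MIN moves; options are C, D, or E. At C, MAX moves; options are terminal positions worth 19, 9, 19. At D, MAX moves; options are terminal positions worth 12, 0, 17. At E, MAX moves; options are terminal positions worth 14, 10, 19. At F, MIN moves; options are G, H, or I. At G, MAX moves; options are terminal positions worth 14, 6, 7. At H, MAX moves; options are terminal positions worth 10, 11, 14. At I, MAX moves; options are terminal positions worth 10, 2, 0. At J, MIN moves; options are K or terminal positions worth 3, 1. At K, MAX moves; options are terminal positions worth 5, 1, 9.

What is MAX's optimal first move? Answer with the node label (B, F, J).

B

C (MAX): max(19, 9, 19) = 19
D (MAX): max(12, 0, 17) = 17
E (MAX): max(14, 10, 19) = 19
B (MIN): min(19, 17, 19) = 17
G (MAX): max(14, 6, 7) = 14
H (MAX): max(10, 11, 14) = 14
I (MAX): max(10, 2, 0) = 10
F (MIN): min(14, 14, 10) = 10
K (MAX): max(5, 1, 9) = 9
J (MIN): min(9, 3, 1) = 1
Root (MAX): max(17, 10, 1) = 17
MAX picks the child with the highest value: B (value 17).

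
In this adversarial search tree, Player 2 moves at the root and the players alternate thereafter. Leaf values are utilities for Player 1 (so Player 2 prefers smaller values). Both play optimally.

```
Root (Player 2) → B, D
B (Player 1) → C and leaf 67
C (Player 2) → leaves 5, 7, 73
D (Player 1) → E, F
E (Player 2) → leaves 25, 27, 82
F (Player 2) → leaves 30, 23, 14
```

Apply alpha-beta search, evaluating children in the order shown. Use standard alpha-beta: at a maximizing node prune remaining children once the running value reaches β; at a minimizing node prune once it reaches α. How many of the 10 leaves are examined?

9

C [α=-∞,β=+∞]: v=5
B [α=-∞,β=+∞]: v=67
E [α=-∞,β=67]: v=25
F [α=25,β=67]: v=23 after child 2 ≤ α → α-cutoff, skip 1
D [α=-∞,β=67]: v=25
Root [α=-∞,β=+∞]: v=25
Leaves evaluated: 9 of 10.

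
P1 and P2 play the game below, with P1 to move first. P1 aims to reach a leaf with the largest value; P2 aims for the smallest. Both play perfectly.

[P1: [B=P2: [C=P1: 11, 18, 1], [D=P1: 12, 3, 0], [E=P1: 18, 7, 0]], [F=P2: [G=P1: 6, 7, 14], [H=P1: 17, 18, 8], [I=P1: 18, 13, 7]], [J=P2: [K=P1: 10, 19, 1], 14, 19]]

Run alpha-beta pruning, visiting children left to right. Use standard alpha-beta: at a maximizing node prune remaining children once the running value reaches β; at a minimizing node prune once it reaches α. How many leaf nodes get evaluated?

C [α=-∞,β=+∞]: v=18
D [α=-∞,β=18]: v=12
E [α=-∞,β=12]: v=18 after child 1 ≥ β → β-cutoff, skip 2
B [α=-∞,β=+∞]: v=12
G [α=12,β=+∞]: v=14
H [α=12,β=14]: v=17 after child 1 ≥ β → β-cutoff, skip 2
I [α=12,β=14]: v=18 after child 1 ≥ β → β-cutoff, skip 2
F [α=12,β=+∞]: v=14
K [α=14,β=+∞]: v=19
J [α=14,β=+∞]: v=14 after child 2 ≤ α → α-cutoff, skip 1
Root [α=-∞,β=+∞]: v=14
Leaves evaluated: 16 of 23.

16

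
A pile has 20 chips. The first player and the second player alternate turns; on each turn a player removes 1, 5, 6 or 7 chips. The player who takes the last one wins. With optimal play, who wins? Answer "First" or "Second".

First

Mark each pile size as W (mover wins) or L (mover loses):
i:   0  1  2  3  4  5  6  7  8  9 10 11 12 13 14 15 16 17 18 19 20
     L  W  L  W  L  W  W  W  W  W  W  W  L  W  L  W  L  W  W  W  W
Position 20 is W, so the first player wins.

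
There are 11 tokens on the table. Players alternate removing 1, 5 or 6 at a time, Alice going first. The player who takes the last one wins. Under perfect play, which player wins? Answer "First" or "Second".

i:   0  1  2  3  4  5  6  7  8  9 10 11
     L  W  L  W  L  W  W  W  W  W  W  L
Position 11 is L, so the second player wins.

Second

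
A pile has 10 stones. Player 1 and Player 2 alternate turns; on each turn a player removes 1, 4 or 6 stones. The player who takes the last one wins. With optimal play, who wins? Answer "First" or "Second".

Positions where the player to move wins (W) vs loses (L):
i:   0  1  2  3  4  5  6  7  8  9 10
     L  W  L  W  W  L  W  L  W  W  L
Position 10 is L, so the second player wins.

Second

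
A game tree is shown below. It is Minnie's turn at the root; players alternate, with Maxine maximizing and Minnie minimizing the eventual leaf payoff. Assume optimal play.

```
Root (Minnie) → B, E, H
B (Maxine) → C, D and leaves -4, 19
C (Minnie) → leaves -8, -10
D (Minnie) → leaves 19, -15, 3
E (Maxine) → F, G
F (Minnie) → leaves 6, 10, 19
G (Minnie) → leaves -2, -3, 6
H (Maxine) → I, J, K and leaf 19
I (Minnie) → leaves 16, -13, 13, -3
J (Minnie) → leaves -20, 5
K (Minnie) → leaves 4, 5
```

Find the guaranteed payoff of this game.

6

C (Minnie): min(-8, -10) = -10
D (Minnie): min(19, -15, 3) = -15
B (Maxine): max(-10, -15, -4, 19) = 19
F (Minnie): min(6, 10, 19) = 6
G (Minnie): min(-2, -3, 6) = -3
E (Maxine): max(6, -3) = 6
I (Minnie): min(16, -13, 13, -3) = -13
J (Minnie): min(-20, 5) = -20
K (Minnie): min(4, 5) = 4
H (Maxine): max(-13, -20, 4, 19) = 19
Root (Minnie): min(19, 6, 19) = 6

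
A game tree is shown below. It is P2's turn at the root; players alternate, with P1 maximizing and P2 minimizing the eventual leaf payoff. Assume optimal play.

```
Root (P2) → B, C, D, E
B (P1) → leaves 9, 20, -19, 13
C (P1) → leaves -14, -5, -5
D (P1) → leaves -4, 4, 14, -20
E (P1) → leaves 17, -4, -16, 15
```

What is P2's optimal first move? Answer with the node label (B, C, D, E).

C

B (P1): max(9, 20, -19, 13) = 20
C (P1): max(-14, -5, -5) = -5
D (P1): max(-4, 4, 14, -20) = 14
E (P1): max(17, -4, -16, 15) = 17
Root (P2): min(20, -5, 14, 17) = -5
P2 picks the child with the lowest value: C (value -5).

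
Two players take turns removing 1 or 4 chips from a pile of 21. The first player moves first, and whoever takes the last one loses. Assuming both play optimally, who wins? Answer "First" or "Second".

i:   0  1  2  3  4  5  6  7  8  9 10 11 12 13 14 15 16 17 18 19 20 21
     W  L  W  L  W  W  L  W  L  W  W  L  W  L  W  W  L  W  L  W  W  L
Position 21 is L, so the second player wins.

Second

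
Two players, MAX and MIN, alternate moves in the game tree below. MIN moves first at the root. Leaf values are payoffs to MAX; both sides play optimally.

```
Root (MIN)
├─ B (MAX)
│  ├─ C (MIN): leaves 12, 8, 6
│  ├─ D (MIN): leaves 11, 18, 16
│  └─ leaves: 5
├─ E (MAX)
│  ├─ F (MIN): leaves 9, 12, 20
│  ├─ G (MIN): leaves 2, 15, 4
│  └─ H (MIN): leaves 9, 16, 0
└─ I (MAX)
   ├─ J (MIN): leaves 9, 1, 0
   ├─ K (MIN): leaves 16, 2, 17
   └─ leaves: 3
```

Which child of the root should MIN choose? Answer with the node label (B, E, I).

C (MIN): min(12, 8, 6) = 6
D (MIN): min(11, 18, 16) = 11
B (MAX): max(6, 11, 5) = 11
F (MIN): min(9, 12, 20) = 9
G (MIN): min(2, 15, 4) = 2
H (MIN): min(9, 16, 0) = 0
E (MAX): max(9, 2, 0) = 9
J (MIN): min(9, 1, 0) = 0
K (MIN): min(16, 2, 17) = 2
I (MAX): max(0, 2, 3) = 3
Root (MIN): min(11, 9, 3) = 3
MIN picks the child with the lowest value: I (value 3).

I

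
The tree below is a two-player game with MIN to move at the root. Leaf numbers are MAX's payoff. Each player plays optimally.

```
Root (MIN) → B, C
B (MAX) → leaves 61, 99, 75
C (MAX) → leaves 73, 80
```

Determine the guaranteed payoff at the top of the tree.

B (MAX): max(61, 99, 75) = 99
C (MAX): max(73, 80) = 80
Root (MIN): min(99, 80) = 80

80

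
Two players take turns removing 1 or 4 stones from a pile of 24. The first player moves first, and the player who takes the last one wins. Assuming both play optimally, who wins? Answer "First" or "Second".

Mark each pile size as W (mover wins) or L (mover loses):
i:   0  1  2  3  4  5  6  7  8  9 10 11 12 13 14 15 16 17 18 19 20 21 22 23 24
     L  W  L  W  W  L  W  L  W  W  L  W  L  W  W  L  W  L  W  W  L  W  L  W  W
Position 24 is W, so the first player wins.

First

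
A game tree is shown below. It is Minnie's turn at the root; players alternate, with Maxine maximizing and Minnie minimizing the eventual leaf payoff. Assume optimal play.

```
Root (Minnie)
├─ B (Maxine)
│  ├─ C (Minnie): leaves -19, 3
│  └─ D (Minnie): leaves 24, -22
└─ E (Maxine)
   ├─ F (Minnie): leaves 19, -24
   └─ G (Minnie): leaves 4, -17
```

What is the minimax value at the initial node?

C (Minnie): min(-19, 3) = -19
D (Minnie): min(24, -22) = -22
B (Maxine): max(-19, -22) = -19
F (Minnie): min(19, -24) = -24
G (Minnie): min(4, -17) = -17
E (Maxine): max(-24, -17) = -17
Root (Minnie): min(-19, -17) = -19

-19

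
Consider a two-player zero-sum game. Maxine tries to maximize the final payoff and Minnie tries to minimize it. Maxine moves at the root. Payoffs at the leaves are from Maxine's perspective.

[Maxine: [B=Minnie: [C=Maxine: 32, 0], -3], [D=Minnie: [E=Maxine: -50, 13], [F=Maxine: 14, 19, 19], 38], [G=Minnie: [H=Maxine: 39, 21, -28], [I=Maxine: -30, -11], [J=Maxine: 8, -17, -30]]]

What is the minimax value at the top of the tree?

C (Maxine): max(32, 0) = 32
B (Minnie): min(32, -3) = -3
E (Maxine): max(-50, 13) = 13
F (Maxine): max(14, 19, 19) = 19
D (Minnie): min(13, 19, 38) = 13
H (Maxine): max(39, 21, -28) = 39
I (Maxine): max(-30, -11) = -11
J (Maxine): max(8, -17, -30) = 8
G (Minnie): min(39, -11, 8) = -11
Root (Maxine): max(-3, 13, -11) = 13

13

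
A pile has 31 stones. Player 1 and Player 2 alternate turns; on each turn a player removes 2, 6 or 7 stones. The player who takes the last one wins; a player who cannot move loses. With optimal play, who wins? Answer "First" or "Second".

Mark each pile size as W (mover wins) or L (mover loses):
i:   0  1  2  3  4  5  6  7  8  9 10 11 12 13 14 15 16 17 18 19 20 21 22 23 24 25 26 27 28 29 30 31
     L  L  W  W  L  L  W  W  W  L  W  W  W  L  L  W  W  L  L  W  W  W  L  W  W  W  L  L  W  W  L  L
Position 31 is L, so the second player wins.

Second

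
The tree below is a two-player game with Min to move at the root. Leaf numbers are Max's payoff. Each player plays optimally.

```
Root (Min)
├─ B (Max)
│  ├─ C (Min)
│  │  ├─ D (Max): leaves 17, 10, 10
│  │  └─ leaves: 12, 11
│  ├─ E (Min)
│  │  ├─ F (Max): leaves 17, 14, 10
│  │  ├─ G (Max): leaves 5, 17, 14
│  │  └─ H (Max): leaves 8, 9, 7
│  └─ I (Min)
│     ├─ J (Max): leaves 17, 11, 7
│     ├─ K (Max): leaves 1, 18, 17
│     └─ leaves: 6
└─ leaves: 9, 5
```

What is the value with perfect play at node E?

F: max(17, 14, 10) = 17
G: max(5, 17, 14) = 17
H: max(8, 9, 7) = 9
E: min(17, 17, 9) = 9

9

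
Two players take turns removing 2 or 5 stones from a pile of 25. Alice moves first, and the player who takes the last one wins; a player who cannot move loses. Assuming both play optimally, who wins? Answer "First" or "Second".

Second

i:   0  1  2  3  4  5  6  7  8  9 10 11 12 13 14 15 16 17 18 19 20 21 22 23 24 25
     L  L  W  W  L  W  W  L  L  W  W  L  W  W  L  L  W  W  L  W  W  L  L  W  W  L
Position 25 is L, so the second player wins.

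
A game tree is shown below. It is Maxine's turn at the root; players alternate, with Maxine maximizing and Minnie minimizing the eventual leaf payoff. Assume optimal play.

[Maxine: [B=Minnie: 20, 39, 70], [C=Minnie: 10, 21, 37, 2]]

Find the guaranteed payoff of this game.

20

B (Minnie): min(20, 39, 70) = 20
C (Minnie): min(10, 21, 37, 2) = 2
Root (Maxine): max(20, 2) = 20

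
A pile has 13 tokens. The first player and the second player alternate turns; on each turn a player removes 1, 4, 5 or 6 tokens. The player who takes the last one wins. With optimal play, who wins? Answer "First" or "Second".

i:   0  1  2  3  4  5  6  7  8  9 10 11 12 13
     L  W  L  W  W  W  W  W  W  L  W  L  W  W
Position 13 is W, so the first player wins.

First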